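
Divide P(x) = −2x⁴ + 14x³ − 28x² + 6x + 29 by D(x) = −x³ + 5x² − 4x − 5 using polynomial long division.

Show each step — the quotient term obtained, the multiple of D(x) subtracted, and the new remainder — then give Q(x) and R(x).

Step 1: lead(−2x⁴ + 14x³ − 28x² + 6x + 29) ÷ lead(D) = −2x⁴ ÷ −x³ = 2x. Subtract (2x)·D = −2x⁴ + 10x³ − 8x² − 10x. Remainder: 4x³ − 20x² + 16x + 29.
Step 2: lead(4x³ − 20x² + 16x + 29) ÷ lead(D) = 4x³ ÷ −x³ = −4. Subtract (−4)·D = 4x³ − 20x² + 16x + 20. Remainder: 9.

Q(x) = 2x − 4; R(x) = 9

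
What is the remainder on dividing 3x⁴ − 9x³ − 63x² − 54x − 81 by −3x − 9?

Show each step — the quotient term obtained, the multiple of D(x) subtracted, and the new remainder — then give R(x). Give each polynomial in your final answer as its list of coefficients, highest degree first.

Step 1: lead(3x⁴ − 9x³ − 63x² − 54x − 81) ÷ lead(D) = 3x⁴ ÷ −3x = −x³. Subtract (−x³)·D = 3x⁴ + 9x³. Remainder: −18x³ − 63x² − 54x − 81.
Step 2: lead(−18x³ − 63x² − 54x − 81) ÷ lead(D) = −18x³ ÷ −3x = 6x². Subtract (6x²)·D = −18x³ − 54x². Remainder: −9x² − 54x − 81.
Step 3: lead(−9x² − 54x − 81) ÷ lead(D) = −9x² ÷ −3x = 3x. Subtract (3x)·D = −9x² − 27x. Remainder: −27x − 81.
Step 4: lead(−27x − 81) ÷ lead(D) = −27x ÷ −3x = 9. Subtract (9)·D = −27x − 81. Remainder: 0.

R = [0]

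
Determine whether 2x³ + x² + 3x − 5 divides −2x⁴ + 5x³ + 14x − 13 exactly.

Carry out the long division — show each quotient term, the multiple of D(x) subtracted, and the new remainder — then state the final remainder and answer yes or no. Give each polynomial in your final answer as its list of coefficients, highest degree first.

Step 1: lead(−2x⁴ + 5x³ + 14x − 13) ÷ lead(D) = −2x⁴ ÷ 2x³ = −x. Subtract (−x)·D = −2x⁴ − x³ − 3x² + 5x. Remainder: 6x³ + 3x² + 9x − 13.
Step 2: lead(6x³ + 3x² + 9x − 13) ÷ lead(D) = 6x³ ÷ 2x³ = 3. Subtract (3)·D = 6x³ + 3x² + 9x − 15. Remainder: 2.

R = [2], so D(x) is not a factor of P(x). no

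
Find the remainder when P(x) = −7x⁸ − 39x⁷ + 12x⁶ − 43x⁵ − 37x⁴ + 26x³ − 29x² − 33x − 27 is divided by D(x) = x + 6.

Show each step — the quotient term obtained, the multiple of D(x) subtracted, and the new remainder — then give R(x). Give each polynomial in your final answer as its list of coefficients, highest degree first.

Step 1: lead(−7x⁸ − 39x⁷ + 12x⁶ − 43x⁵ − 37x⁴ + 26x³ − 29x² − 33x − 27) ÷ lead(D) = −7x⁸ ÷ x = −7x⁷. Subtract (−7x⁷)·D = −7x⁸ − 42x⁷. Remainder: 3x⁷ + 12x⁶ − 43x⁵ − 37x⁴ + 26x³ − 29x² − 33x − 27.
Step 2: lead(3x⁷ + 12x⁶ − 43x⁵ − 37x⁴ + 26x³ − 29x² − 33x − 27) ÷ lead(D) = 3x⁷ ÷ x = 3x⁶. Subtract (3x⁶)·D = 3x⁷ + 18x⁶. Remainder: −6x⁶ − 43x⁵ − 37x⁴ + 26x³ − 29x² − 33x − 27.
Step 3: lead(−6x⁶ − 43x⁵ − 37x⁴ + 26x³ − 29x² − 33x − 27) ÷ lead(D) = −6x⁶ ÷ x = −6x⁵. Subtract (−6x⁵)·D = −6x⁶ − 36x⁵. Remainder: −7x⁵ − 37x⁴ + 26x³ − 29x² − 33x − 27.
Step 4: lead(−7x⁵ − 37x⁴ + 26x³ − 29x² − 33x − 27) ÷ lead(D) = −7x⁵ ÷ x = −7x⁴. Subtract (−7x⁴)·D = −7x⁵ − 42x⁴. Remainder: 5x⁴ + 26x³ − 29x² − 33x − 27.
Step 5: lead(5x⁴ + 26x³ − 29x² − 33x − 27) ÷ lead(D) = 5x⁴ ÷ x = 5x³. Subtract (5x³)·D = 5x⁴ + 30x³. Remainder: −4x³ − 29x² − 33x − 27.
Step 6: lead(−4x³ − 29x² − 33x − 27) ÷ lead(D) = −4x³ ÷ x = −4x². Subtract (−4x²)·D = −4x³ − 24x². Remainder: −5x² − 33x − 27.
Step 7: lead(−5x² − 33x − 27) ÷ lead(D) = −5x² ÷ x = −5x. Subtract (−5x)·D = −5x² − 30x. Remainder: −3x − 27.
Step 8: lead(−3x − 27) ÷ lead(D) = −3x ÷ x = −3. Subtract (−3)·D = −3x − 18. Remainder: −9.

R = [-9]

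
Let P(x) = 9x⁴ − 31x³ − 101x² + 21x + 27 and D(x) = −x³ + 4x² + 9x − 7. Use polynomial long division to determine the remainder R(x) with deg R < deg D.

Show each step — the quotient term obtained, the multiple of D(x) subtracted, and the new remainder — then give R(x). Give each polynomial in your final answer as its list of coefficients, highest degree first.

Step 1: lead(9x⁴ − 31x³ − 101x² + 21x + 27) ÷ lead(D) = 9x⁴ ÷ −x³ = −9x. Subtract (−9x)·D = 9x⁴ − 36x³ − 81x² + 63x. Remainder: 5x³ − 20x² − 42x + 27.
Step 2: lead(5x³ − 20x² − 42x + 27) ÷ lead(D) = 5x³ ÷ −x³ = −5. Subtract (−5)·D = 5x³ − 20x² − 45x + 35. Remainder: 3x − 8.

R = [3, -8]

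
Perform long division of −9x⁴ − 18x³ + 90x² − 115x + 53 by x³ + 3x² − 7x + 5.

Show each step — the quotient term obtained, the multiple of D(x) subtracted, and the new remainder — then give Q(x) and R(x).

Step 1: lead(−9x⁴ − 18x³ + 90x² − 115x + 53) ÷ lead(D) = −9x⁴ ÷ x³ = −9x. Subtract (−9x)·D = −9x⁴ − 27x³ + 63x² − 45x. Remainder: 9x³ + 27x² − 70x + 53.
Step 2: lead(9x³ + 27x² − 70x + 53) ÷ lead(D) = 9x³ ÷ x³ = 9. Subtract (9)·D = 9x³ + 27x² − 63x + 45. Remainder: −7x + 8.

Q(x) = −9x + 9; R(x) = −7x + 8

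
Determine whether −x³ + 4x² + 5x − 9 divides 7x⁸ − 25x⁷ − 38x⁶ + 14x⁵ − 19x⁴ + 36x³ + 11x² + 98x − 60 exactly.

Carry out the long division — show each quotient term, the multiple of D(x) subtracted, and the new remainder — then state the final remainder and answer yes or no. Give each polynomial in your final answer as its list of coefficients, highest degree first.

Step 1: lead(7x⁸ − 25x⁷ − 38x⁶ + 14x⁵ − 19x⁴ + 36x³ + 11x² + 98x − 60) ÷ lead(D) = 7x⁸ ÷ −x³ = −7x⁵. Subtract (−7x⁵)·D = 7x⁸ − 28x⁷ − 35x⁶ + 63x⁵. Remainder: 3x⁷ − 3x⁶ − 49x⁵ − 19x⁴ + 36x³ + 11x² + 98x − 60.
Step 2: lead(3x⁷ − 3x⁶ − 49x⁵ − 19x⁴ + 36x³ + 11x² + 98x − 60) ÷ lead(D) = 3x⁷ ÷ −x³ = −3x⁴. Subtract (−3x⁴)·D = 3x⁷ − 12x⁶ − 15x⁵ + 27x⁴. Remainder: 9x⁶ − 34x⁵ − 46x⁴ + 36x³ + 11x² + 98x − 60.
Step 3: lead(9x⁶ − 34x⁵ − 46x⁴ + 36x³ + 11x² + 98x − 60) ÷ lead(D) = 9x⁶ ÷ −x³ = −9x³. Subtract (−9x³)·D = 9x⁶ − 36x⁵ − 45x⁴ + 81x³. Remainder: 2x⁵ − x⁴ − 45x³ + 11x² + 98x − 60.
Step 4: lead(2x⁵ − x⁴ − 45x³ + 11x² + 98x − 60) ÷ lead(D) = 2x⁵ ÷ −x³ = −2x². Subtract (−2x²)·D = 2x⁵ − 8x⁴ − 10x³ + 18x². Remainder: 7x⁴ − 35x³ − 7x² + 98x − 60.
Step 5: lead(7x⁴ − 35x³ − 7x² + 98x − 60) ÷ lead(D) = 7x⁴ ÷ −x³ = −7x. Subtract (−7x)·D = 7x⁴ − 28x³ − 35x² + 63x. Remainder: −7x³ + 28x² + 35x − 60.
Step 6: lead(−7x³ + 28x² + 35x − 60) ÷ lead(D) = −7x³ ÷ −x³ = 7. Subtract (7)·D = −7x³ + 28x² + 35x − 63. Remainder: 3.

R = [3], so D(x) is not a factor of P(x). no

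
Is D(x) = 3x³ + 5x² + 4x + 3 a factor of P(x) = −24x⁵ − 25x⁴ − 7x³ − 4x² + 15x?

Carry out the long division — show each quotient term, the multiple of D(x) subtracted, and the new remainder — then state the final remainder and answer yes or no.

R(x) = 0, so D(x) is a factor of P(x). yes

Step 1: lead(−24x⁵ − 25x⁴ − 7x³ − 4x² + 15x) ÷ lead(D) = −24x⁵ ÷ 3x³ = −8x². Subtract (−8x²)·D = −24x⁵ − 40x⁴ − 32x³ − 24x². Remainder: 15x⁴ + 25x³ + 20x² + 15x.
Step 2: lead(15x⁴ + 25x³ + 20x² + 15x) ÷ lead(D) = 15x⁴ ÷ 3x³ = 5x. Subtract (5x)·D = 15x⁴ + 25x³ + 20x² + 15x. Remainder: 0.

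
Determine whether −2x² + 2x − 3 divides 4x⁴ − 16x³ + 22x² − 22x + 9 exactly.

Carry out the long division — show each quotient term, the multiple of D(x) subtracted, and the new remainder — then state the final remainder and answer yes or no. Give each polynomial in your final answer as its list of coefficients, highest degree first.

R = [3], so D(x) is not a factor of P(x). no

Step 1: lead(4x⁴ − 16x³ + 22x² − 22x + 9) ÷ lead(D) = 4x⁴ ÷ −2x² = −2x². Subtract (−2x²)·D = 4x⁴ − 4x³ + 6x². Remainder: −12x³ + 16x² − 22x + 9.
Step 2: lead(−12x³ + 16x² − 22x + 9) ÷ lead(D) = −12x³ ÷ −2x² = 6x. Subtract (6x)·D = −12x³ + 12x² − 18x. Remainder: 4x² − 4x + 9.
Step 3: lead(4x² − 4x + 9) ÷ lead(D) = 4x² ÷ −2x² = −2. Subtract (−2)·D = 4x² − 4x + 6. Remainder: 3.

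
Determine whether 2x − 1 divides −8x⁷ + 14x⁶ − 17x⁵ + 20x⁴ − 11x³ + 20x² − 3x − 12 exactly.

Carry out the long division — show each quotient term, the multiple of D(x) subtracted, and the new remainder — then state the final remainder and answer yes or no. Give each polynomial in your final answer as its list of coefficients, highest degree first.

R = [-9], so D(x) is not a factor of P(x). no

Step 1: lead(−8x⁷ + 14x⁶ − 17x⁵ + 20x⁴ − 11x³ + 20x² − 3x − 12) ÷ lead(D) = −8x⁷ ÷ 2x = −4x⁶. Subtract (−4x⁶)·D = −8x⁷ + 4x⁶. Remainder: 10x⁶ − 17x⁵ + 20x⁴ − 11x³ + 20x² − 3x − 12.
Step 2: lead(10x⁶ − 17x⁵ + 20x⁴ − 11x³ + 20x² − 3x − 12) ÷ lead(D) = 10x⁶ ÷ 2x = 5x⁵. Subtract (5x⁵)·D = 10x⁶ − 5x⁵. Remainder: −12x⁵ + 20x⁴ − 11x³ + 20x² − 3x − 12.
Step 3: lead(−12x⁵ + 20x⁴ − 11x³ + 20x² − 3x − 12) ÷ lead(D) = −12x⁵ ÷ 2x = −6x⁴. Subtract (−6x⁴)·D = −12x⁵ + 6x⁴. Remainder: 14x⁴ − 11x³ + 20x² − 3x − 12.
Step 4: lead(14x⁴ − 11x³ + 20x² − 3x − 12) ÷ lead(D) = 14x⁴ ÷ 2x = 7x³. Subtract (7x³)·D = 14x⁴ − 7x³. Remainder: −4x³ + 20x² − 3x − 12.
Step 5: lead(−4x³ + 20x² − 3x − 12) ÷ lead(D) = −4x³ ÷ 2x = −2x². Subtract (−2x²)·D = −4x³ + 2x². Remainder: 18x² − 3x − 12.
Step 6: lead(18x² − 3x − 12) ÷ lead(D) = 18x² ÷ 2x = 9x. Subtract (9x)·D = 18x² − 9x. Remainder: 6x − 12.
Step 7: lead(6x − 12) ÷ lead(D) = 6x ÷ 2x = 3. Subtract (3)·D = 6x − 3. Remainder: −9.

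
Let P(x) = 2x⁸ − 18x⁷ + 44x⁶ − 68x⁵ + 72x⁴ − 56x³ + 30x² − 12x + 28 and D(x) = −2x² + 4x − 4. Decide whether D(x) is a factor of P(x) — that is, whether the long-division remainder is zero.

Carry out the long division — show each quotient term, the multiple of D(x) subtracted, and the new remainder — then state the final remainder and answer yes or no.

Step 1: lead(2x⁸ − 18x⁷ + 44x⁶ − 68x⁵ + 72x⁴ − 56x³ + 30x² − 12x + 28) ÷ lead(D) = 2x⁸ ÷ −2x² = −x⁶. Subtract (−x⁶)·D = 2x⁸ − 4x⁷ + 4x⁶. Remainder: −14x⁷ + 40x⁶ − 68x⁵ + 72x⁴ − 56x³ + 30x² − 12x + 28.
Step 2: lead(−14x⁷ + 40x⁶ − 68x⁵ + 72x⁴ − 56x³ + 30x² − 12x + 28) ÷ lead(D) = −14x⁷ ÷ −2x² = 7x⁵. Subtract (7x⁵)·D = −14x⁷ + 28x⁶ − 28x⁵. Remainder: 12x⁶ − 40x⁵ + 72x⁴ − 56x³ + 30x² − 12x + 28.
Step 3: lead(12x⁶ − 40x⁵ + 72x⁴ − 56x³ + 30x² − 12x + 28) ÷ lead(D) = 12x⁶ ÷ −2x² = −6x⁴. Subtract (−6x⁴)·D = 12x⁶ − 24x⁵ + 24x⁴. Remainder: −16x⁵ + 48x⁴ − 56x³ + 30x² − 12x + 28.
Step 4: lead(−16x⁵ + 48x⁴ − 56x³ + 30x² − 12x + 28) ÷ lead(D) = −16x⁵ ÷ −2x² = 8x³. Subtract (8x³)·D = −16x⁵ + 32x⁴ − 32x³. Remainder: 16x⁴ − 24x³ + 30x² − 12x + 28.
Step 5: lead(16x⁴ − 24x³ + 30x² − 12x + 28) ÷ lead(D) = 16x⁴ ÷ −2x² = −8x². Subtract (−8x²)·D = 16x⁴ − 32x³ + 32x². Remainder: 8x³ − 2x² − 12x + 28.
Step 6: lead(8x³ − 2x² − 12x + 28) ÷ lead(D) = 8x³ ÷ −2x² = −4x. Subtract (−4x)·D = 8x³ − 16x² + 16x. Remainder: 14x² − 28x + 28.
Step 7: lead(14x² − 28x + 28) ÷ lead(D) = 14x² ÷ −2x² = −7. Subtract (−7)·D = 14x² − 28x + 28. Remainder: 0.

R(x) = 0, so D(x) is a factor of P(x). yes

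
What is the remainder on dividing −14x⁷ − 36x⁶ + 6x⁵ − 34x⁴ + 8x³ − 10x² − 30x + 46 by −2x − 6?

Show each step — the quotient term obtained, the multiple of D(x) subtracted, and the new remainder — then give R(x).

R(x) = −8

Step 1: lead(−14x⁷ − 36x⁶ + 6x⁵ − 34x⁴ + 8x³ − 10x² − 30x + 46) ÷ lead(D) = −14x⁷ ÷ −2x = 7x⁶. Subtract (7x⁶)·D = −14x⁷ − 42x⁶. Remainder: 6x⁶ + 6x⁵ − 34x⁴ + 8x³ − 10x² − 30x + 46.
Step 2: lead(6x⁶ + 6x⁵ − 34x⁴ + 8x³ − 10x² − 30x + 46) ÷ lead(D) = 6x⁶ ÷ −2x = −3x⁵. Subtract (−3x⁵)·D = 6x⁶ + 18x⁵. Remainder: −12x⁵ − 34x⁴ + 8x³ − 10x² − 30x + 46.
Step 3: lead(−12x⁵ − 34x⁴ + 8x³ − 10x² − 30x + 46) ÷ lead(D) = −12x⁵ ÷ −2x = 6x⁴. Subtract (6x⁴)·D = −12x⁵ − 36x⁴. Remainder: 2x⁴ + 8x³ − 10x² − 30x + 46.
Step 4: lead(2x⁴ + 8x³ − 10x² − 30x + 46) ÷ lead(D) = 2x⁴ ÷ −2x = −x³. Subtract (−x³)·D = 2x⁴ + 6x³. Remainder: 2x³ − 10x² − 30x + 46.
Step 5: lead(2x³ − 10x² − 30x + 46) ÷ lead(D) = 2x³ ÷ −2x = −x². Subtract (−x²)·D = 2x³ + 6x². Remainder: −16x² − 30x + 46.
Step 6: lead(−16x² − 30x + 46) ÷ lead(D) = −16x² ÷ −2x = 8x. Subtract (8x)·D = −16x² − 48x. Remainder: 18x + 46.
Step 7: lead(18x + 46) ÷ lead(D) = 18x ÷ −2x = −9. Subtract (−9)·D = 18x + 54. Remainder: −8.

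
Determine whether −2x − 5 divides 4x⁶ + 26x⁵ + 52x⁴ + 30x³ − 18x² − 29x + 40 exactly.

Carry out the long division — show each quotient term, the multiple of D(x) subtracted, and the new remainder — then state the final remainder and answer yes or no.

R(x) = 0, so D(x) is a factor of P(x). yes

Step 1: lead(4x⁶ + 26x⁵ + 52x⁴ + 30x³ − 18x² − 29x + 40) ÷ lead(D) = 4x⁶ ÷ −2x = −2x⁵. Subtract (−2x⁵)·D = 4x⁶ + 10x⁵. Remainder: 16x⁵ + 52x⁴ + 30x³ − 18x² − 29x + 40.
Step 2: lead(16x⁵ + 52x⁴ + 30x³ − 18x² − 29x + 40) ÷ lead(D) = 16x⁵ ÷ −2x = −8x⁴. Subtract (−8x⁴)·D = 16x⁵ + 40x⁴. Remainder: 12x⁴ + 30x³ − 18x² − 29x + 40.
Step 3: lead(12x⁴ + 30x³ − 18x² − 29x + 40) ÷ lead(D) = 12x⁴ ÷ −2x = −6x³. Subtract (−6x³)·D = 12x⁴ + 30x³. Remainder: −18x² − 29x + 40.
Step 4: lead(−18x² − 29x + 40) ÷ lead(D) = −18x² ÷ −2x = 9x. Subtract (9x)·D = −18x² − 45x. Remainder: 16x + 40.
Step 5: lead(16x + 40) ÷ lead(D) = 16x ÷ −2x = −8. Subtract (−8)·D = 16x + 40. Remainder: 0.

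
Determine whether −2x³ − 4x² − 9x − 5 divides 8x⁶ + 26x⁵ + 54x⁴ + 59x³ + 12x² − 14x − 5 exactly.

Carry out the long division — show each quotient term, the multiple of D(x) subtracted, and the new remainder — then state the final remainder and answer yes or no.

R(x) = 0, so D(x) is a factor of P(x). yes

Step 1: lead(8x⁶ + 26x⁵ + 54x⁴ + 59x³ + 12x² − 14x − 5) ÷ lead(D) = 8x⁶ ÷ −2x³ = −4x³. Subtract (−4x³)·D = 8x⁶ + 16x⁵ + 36x⁴ + 20x³. Remainder: 10x⁵ + 18x⁴ + 39x³ + 12x² − 14x − 5.
Step 2: lead(10x⁵ + 18x⁴ + 39x³ + 12x² − 14x − 5) ÷ lead(D) = 10x⁵ ÷ −2x³ = −5x². Subtract (−5x²)·D = 10x⁵ + 20x⁴ + 45x³ + 25x². Remainder: −2x⁴ − 6x³ − 13x² − 14x − 5.
Step 3: lead(−2x⁴ − 6x³ − 13x² − 14x − 5) ÷ lead(D) = −2x⁴ ÷ −2x³ = x. Subtract (x)·D = −2x⁴ − 4x³ − 9x² − 5x. Remainder: −2x³ − 4x² − 9x − 5.
Step 4: lead(−2x³ − 4x² − 9x − 5) ÷ lead(D) = −2x³ ÷ −2x³ = 1. Subtract (1)·D = −2x³ − 4x² − 9x − 5. Remainder: 0.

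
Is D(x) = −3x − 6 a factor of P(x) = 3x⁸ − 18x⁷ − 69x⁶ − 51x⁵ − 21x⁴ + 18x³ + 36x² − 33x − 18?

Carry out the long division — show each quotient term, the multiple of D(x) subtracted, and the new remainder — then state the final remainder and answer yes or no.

R(x) = 0, so D(x) is a factor of P(x). yes

Step 1: lead(3x⁸ − 18x⁷ − 69x⁶ − 51x⁵ − 21x⁴ + 18x³ + 36x² − 33x − 18) ÷ lead(D) = 3x⁸ ÷ −3x = −x⁷. Subtract (−x⁷)·D = 3x⁸ + 6x⁷. Remainder: −24x⁷ − 69x⁶ − 51x⁵ − 21x⁴ + 18x³ + 36x² − 33x − 18.
Step 2: lead(−24x⁷ − 69x⁶ − 51x⁵ − 21x⁴ + 18x³ + 36x² − 33x − 18) ÷ lead(D) = −24x⁷ ÷ −3x = 8x⁶. Subtract (8x⁶)·D = −24x⁷ − 48x⁶. Remainder: −21x⁶ − 51x⁵ − 21x⁴ + 18x³ + 36x² − 33x − 18.
Step 3: lead(−21x⁶ − 51x⁵ − 21x⁴ + 18x³ + 36x² − 33x − 18) ÷ lead(D) = −21x⁶ ÷ −3x = 7x⁵. Subtract (7x⁵)·D = −21x⁶ − 42x⁵. Remainder: −9x⁵ − 21x⁴ + 18x³ + 36x² − 33x − 18.
Step 4: lead(−9x⁵ − 21x⁴ + 18x³ + 36x² − 33x − 18) ÷ lead(D) = −9x⁵ ÷ −3x = 3x⁴. Subtract (3x⁴)·D = −9x⁵ − 18x⁴. Remainder: −3x⁴ + 18x³ + 36x² − 33x − 18.
Step 5: lead(−3x⁴ + 18x³ + 36x² − 33x − 18) ÷ lead(D) = −3x⁴ ÷ −3x = x³. Subtract (x³)·D = −3x⁴ − 6x³. Remainder: 24x³ + 36x² − 33x − 18.
Step 6: lead(24x³ + 36x² − 33x − 18) ÷ lead(D) = 24x³ ÷ −3x = −8x². Subtract (−8x²)·D = 24x³ + 48x². Remainder: −12x² − 33x − 18.
Step 7: lead(−12x² − 33x − 18) ÷ lead(D) = −12x² ÷ −3x = 4x. Subtract (4x)·D = −12x² − 24x. Remainder: −9x − 18.
Step 8: lead(−9x − 18) ÷ lead(D) = −9x ÷ −3x = 3. Subtract (3)·D = −9x − 18. Remainder: 0.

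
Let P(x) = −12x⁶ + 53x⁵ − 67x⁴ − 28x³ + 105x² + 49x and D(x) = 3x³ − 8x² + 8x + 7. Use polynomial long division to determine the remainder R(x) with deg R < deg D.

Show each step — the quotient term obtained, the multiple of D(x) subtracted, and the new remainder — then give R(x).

Step 1: lead(−12x⁶ + 53x⁵ − 67x⁴ − 28x³ + 105x² + 49x) ÷ lead(D) = −12x⁶ ÷ 3x³ = −4x³. Subtract (−4x³)·D = −12x⁶ + 32x⁵ − 32x⁴ − 28x³. Remainder: 21x⁵ − 35x⁴ + 105x² + 49x.
Step 2: lead(21x⁵ − 35x⁴ + 105x² + 49x) ÷ lead(D) = 21x⁵ ÷ 3x³ = 7x². Subtract (7x²)·D = 21x⁵ − 56x⁴ + 56x³ + 49x². Remainder: 21x⁴ − 56x³ + 56x² + 49x.
Step 3: lead(21x⁴ − 56x³ + 56x² + 49x) ÷ lead(D) = 21x⁴ ÷ 3x³ = 7x. Subtract (7x)·D = 21x⁴ − 56x³ + 56x² + 49x. Remainder: 0.

R(x) = 0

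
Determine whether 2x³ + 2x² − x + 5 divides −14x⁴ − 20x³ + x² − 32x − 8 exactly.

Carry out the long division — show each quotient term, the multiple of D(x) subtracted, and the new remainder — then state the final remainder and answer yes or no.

Step 1: lead(−14x⁴ − 20x³ + x² − 32x − 8) ÷ lead(D) = −14x⁴ ÷ 2x³ = −7x. Subtract (−7x)·D = −14x⁴ − 14x³ + 7x² − 35x. Remainder: −6x³ − 6x² + 3x − 8.
Step 2: lead(−6x³ − 6x² + 3x − 8) ÷ lead(D) = −6x³ ÷ 2x³ = −3. Subtract (−3)·D = −6x³ − 6x² + 3x − 15. Remainder: 7.

R(x) = 7, so D(x) is not a factor of P(x). no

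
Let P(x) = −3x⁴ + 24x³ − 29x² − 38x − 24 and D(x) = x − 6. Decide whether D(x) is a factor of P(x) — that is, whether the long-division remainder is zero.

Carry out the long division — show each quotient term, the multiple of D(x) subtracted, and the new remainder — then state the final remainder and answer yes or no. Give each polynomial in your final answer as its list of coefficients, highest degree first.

R = [0], so D(x) is a factor of P(x). yes

Step 1: lead(−3x⁴ + 24x³ − 29x² − 38x − 24) ÷ lead(D) = −3x⁴ ÷ x = −3x³. Subtract (−3x³)·D = −3x⁴ + 18x³. Remainder: 6x³ − 29x² − 38x − 24.
Step 2: lead(6x³ − 29x² − 38x − 24) ÷ lead(D) = 6x³ ÷ x = 6x². Subtract (6x²)·D = 6x³ − 36x². Remainder: 7x² − 38x − 24.
Step 3: lead(7x² − 38x − 24) ÷ lead(D) = 7x² ÷ x = 7x. Subtract (7x)·D = 7x² − 42x. Remainder: 4x − 24.
Step 4: lead(4x − 24) ÷ lead(D) = 4x ÷ x = 4. Subtract (4)·D = 4x − 24. Remainder: 0.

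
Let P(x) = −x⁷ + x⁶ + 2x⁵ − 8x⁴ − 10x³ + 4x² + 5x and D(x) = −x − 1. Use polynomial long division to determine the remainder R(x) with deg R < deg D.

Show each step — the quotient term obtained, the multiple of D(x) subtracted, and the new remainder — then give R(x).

R(x) = 1

Step 1: lead(−x⁷ + x⁶ + 2x⁵ − 8x⁴ − 10x³ + 4x² + 5x) ÷ lead(D) = −x⁷ ÷ −x = x⁶. Subtract (x⁶)·D = −x⁷ − x⁶. Remainder: 2x⁶ + 2x⁵ − 8x⁴ − 10x³ + 4x² + 5x.
Step 2: lead(2x⁶ + 2x⁵ − 8x⁴ − 10x³ + 4x² + 5x) ÷ lead(D) = 2x⁶ ÷ −x = −2x⁵. Subtract (−2x⁵)·D = 2x⁶ + 2x⁵. Remainder: −8x⁴ − 10x³ + 4x² + 5x.
Step 3: lead(−8x⁴ − 10x³ + 4x² + 5x) ÷ lead(D) = −8x⁴ ÷ −x = 8x³. Subtract (8x³)·D = −8x⁴ − 8x³. Remainder: −2x³ + 4x² + 5x.
Step 4: lead(−2x³ + 4x² + 5x) ÷ lead(D) = −2x³ ÷ −x = 2x². Subtract (2x²)·D = −2x³ − 2x². Remainder: 6x² + 5x.
Step 5: lead(6x² + 5x) ÷ lead(D) = 6x² ÷ −x = −6x. Subtract (−6x)·D = 6x² + 6x. Remainder: −x.
Step 6: lead(−x) ÷ lead(D) = −x ÷ −x = 1. Subtract (1)·D = −x − 1. Remainder: 1.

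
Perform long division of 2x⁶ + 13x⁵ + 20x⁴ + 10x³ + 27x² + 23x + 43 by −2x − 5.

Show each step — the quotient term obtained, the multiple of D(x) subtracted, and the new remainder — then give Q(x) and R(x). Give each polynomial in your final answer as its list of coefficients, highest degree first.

Q = [-1, -4, 0, -5, -1, -9]; R = [-2]

Step 1: lead(2x⁶ + 13x⁵ + 20x⁴ + 10x³ + 27x² + 23x + 43) ÷ lead(D) = 2x⁶ ÷ −2x = −x⁵. Subtract (−x⁵)·D = 2x⁶ + 5x⁵. Remainder: 8x⁵ + 20x⁴ + 10x³ + 27x² + 23x + 43.
Step 2: lead(8x⁵ + 20x⁴ + 10x³ + 27x² + 23x + 43) ÷ lead(D) = 8x⁵ ÷ −2x = −4x⁴. Subtract (−4x⁴)·D = 8x⁵ + 20x⁴. Remainder: 10x³ + 27x² + 23x + 43.
Step 3: lead(10x³ + 27x² + 23x + 43) ÷ lead(D) = 10x³ ÷ −2x = −5x². Subtract (−5x²)·D = 10x³ + 25x². Remainder: 2x² + 23x + 43.
Step 4: lead(2x² + 23x + 43) ÷ lead(D) = 2x² ÷ −2x = −x. Subtract (−x)·D = 2x² + 5x. Remainder: 18x + 43.
Step 5: lead(18x + 43) ÷ lead(D) = 18x ÷ −2x = −9. Subtract (−9)·D = 18x + 45. Remainder: −2.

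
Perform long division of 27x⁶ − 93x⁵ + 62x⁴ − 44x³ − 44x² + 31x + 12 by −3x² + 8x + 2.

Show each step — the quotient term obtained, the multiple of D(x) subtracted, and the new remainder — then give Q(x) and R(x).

Q(x) = −9x⁴ + 7x³ − 8x² − 2x + 4; R(x) = 3x + 4

Step 1: lead(27x⁶ − 93x⁵ + 62x⁴ − 44x³ − 44x² + 31x + 12) ÷ lead(D) = 27x⁶ ÷ −3x² = −9x⁴. Subtract (−9x⁴)·D = 27x⁶ − 72x⁵ − 18x⁴. Remainder: −21x⁵ + 80x⁴ − 44x³ − 44x² + 31x + 12.
Step 2: lead(−21x⁵ + 80x⁴ − 44x³ − 44x² + 31x + 12) ÷ lead(D) = −21x⁵ ÷ −3x² = 7x³. Subtract (7x³)·D = −21x⁵ + 56x⁴ + 14x³. Remainder: 24x⁴ − 58x³ − 44x² + 31x + 12.
Step 3: lead(24x⁴ − 58x³ − 44x² + 31x + 12) ÷ lead(D) = 24x⁴ ÷ −3x² = −8x². Subtract (−8x²)·D = 24x⁴ − 64x³ − 16x². Remainder: 6x³ − 28x² + 31x + 12.
Step 4: lead(6x³ − 28x² + 31x + 12) ÷ lead(D) = 6x³ ÷ −3x² = −2x. Subtract (−2x)·D = 6x³ − 16x² − 4x. Remainder: −12x² + 35x + 12.
Step 5: lead(−12x² + 35x + 12) ÷ lead(D) = −12x² ÷ −3x² = 4. Subtract (4)·D = −12x² + 32x + 8. Remainder: 3x + 4.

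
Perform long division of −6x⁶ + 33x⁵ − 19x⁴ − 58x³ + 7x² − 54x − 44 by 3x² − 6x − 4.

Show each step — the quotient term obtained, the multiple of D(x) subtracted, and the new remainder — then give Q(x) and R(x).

Q(x) = −2x⁴ + 7x³ + 5x² + 9; R(x) = −8

Step 1: lead(−6x⁶ + 33x⁵ − 19x⁴ − 58x³ + 7x² − 54x − 44) ÷ lead(D) = −6x⁶ ÷ 3x² = −2x⁴. Subtract (−2x⁴)·D = −6x⁶ + 12x⁵ + 8x⁴. Remainder: 21x⁵ − 27x⁴ − 58x³ + 7x² − 54x − 44.
Step 2: lead(21x⁵ − 27x⁴ − 58x³ + 7x² − 54x − 44) ÷ lead(D) = 21x⁵ ÷ 3x² = 7x³. Subtract (7x³)·D = 21x⁵ − 42x⁴ − 28x³. Remainder: 15x⁴ − 30x³ + 7x² − 54x − 44.
Step 3: lead(15x⁴ − 30x³ + 7x² − 54x − 44) ÷ lead(D) = 15x⁴ ÷ 3x² = 5x². Subtract (5x²)·D = 15x⁴ − 30x³ − 20x². Remainder: 27x² − 54x − 44.
Step 4: lead(27x² − 54x − 44) ÷ lead(D) = 27x² ÷ 3x² = 9. Subtract (9)·D = 27x² − 54x − 36. Remainder: −8.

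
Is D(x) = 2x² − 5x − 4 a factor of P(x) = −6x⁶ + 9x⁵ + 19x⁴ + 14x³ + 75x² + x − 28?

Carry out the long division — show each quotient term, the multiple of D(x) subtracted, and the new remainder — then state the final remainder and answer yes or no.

R(x) = 0, so D(x) is a factor of P(x). yes

Step 1: lead(−6x⁶ + 9x⁵ + 19x⁴ + 14x³ + 75x² + x − 28) ÷ lead(D) = −6x⁶ ÷ 2x² = −3x⁴. Subtract (−3x⁴)·D = −6x⁶ + 15x⁵ + 12x⁴. Remainder: −6x⁵ + 7x⁴ + 14x³ + 75x² + x − 28.
Step 2: lead(−6x⁵ + 7x⁴ + 14x³ + 75x² + x − 28) ÷ lead(D) = −6x⁵ ÷ 2x² = −3x³. Subtract (−3x³)·D = −6x⁵ + 15x⁴ + 12x³. Remainder: −8x⁴ + 2x³ + 75x² + x − 28.
Step 3: lead(−8x⁴ + 2x³ + 75x² + x − 28) ÷ lead(D) = −8x⁴ ÷ 2x² = −4x². Subtract (−4x²)·D = −8x⁴ + 20x³ + 16x². Remainder: −18x³ + 59x² + x − 28.
Step 4: lead(−18x³ + 59x² + x − 28) ÷ lead(D) = −18x³ ÷ 2x² = −9x. Subtract (−9x)·D = −18x³ + 45x² + 36x. Remainder: 14x² − 35x − 28.
Step 5: lead(14x² − 35x − 28) ÷ lead(D) = 14x² ÷ 2x² = 7. Subtract (7)·D = 14x² − 35x − 28. Remainder: 0.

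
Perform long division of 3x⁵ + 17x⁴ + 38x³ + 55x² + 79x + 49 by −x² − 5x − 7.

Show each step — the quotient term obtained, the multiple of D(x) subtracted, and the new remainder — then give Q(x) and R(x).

Step 1: lead(3x⁵ + 17x⁴ + 38x³ + 55x² + 79x + 49) ÷ lead(D) = 3x⁵ ÷ −x² = −3x³. Subtract (−3x³)·D = 3x⁵ + 15x⁴ + 21x³. Remainder: 2x⁴ + 17x³ + 55x² + 79x + 49.
Step 2: lead(2x⁴ + 17x³ + 55x² + 79x + 49) ÷ lead(D) = 2x⁴ ÷ −x² = −2x². Subtract (−2x²)·D = 2x⁴ + 10x³ + 14x². Remainder: 7x³ + 41x² + 79x + 49.
Step 3: lead(7x³ + 41x² + 79x + 49) ÷ lead(D) = 7x³ ÷ −x² = −7x. Subtract (−7x)·D = 7x³ + 35x² + 49x. Remainder: 6x² + 30x + 49.
Step 4: lead(6x² + 30x + 49) ÷ lead(D) = 6x² ÷ −x² = −6. Subtract (−6)·D = 6x² + 30x + 42. Remainder: 7.

Q(x) = −3x³ − 2x² − 7x − 6; R(x) = 7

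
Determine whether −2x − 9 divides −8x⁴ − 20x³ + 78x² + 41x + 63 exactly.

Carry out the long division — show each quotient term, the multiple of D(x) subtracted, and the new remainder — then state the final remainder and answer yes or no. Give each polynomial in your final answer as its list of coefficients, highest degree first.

R = [0], so D(x) is a factor of P(x). yes

Step 1: lead(−8x⁴ − 20x³ + 78x² + 41x + 63) ÷ lead(D) = −8x⁴ ÷ −2x = 4x³. Subtract (4x³)·D = −8x⁴ − 36x³. Remainder: 16x³ + 78x² + 41x + 63.
Step 2: lead(16x³ + 78x² + 41x + 63) ÷ lead(D) = 16x³ ÷ −2x = −8x². Subtract (−8x²)·D = 16x³ + 72x². Remainder: 6x² + 41x + 63.
Step 3: lead(6x² + 41x + 63) ÷ lead(D) = 6x² ÷ −2x = −3x. Subtract (−3x)·D = 6x² + 27x. Remainder: 14x + 63.
Step 4: lead(14x + 63) ÷ lead(D) = 14x ÷ −2x = −7. Subtract (−7)·D = 14x + 63. Remainder: 0.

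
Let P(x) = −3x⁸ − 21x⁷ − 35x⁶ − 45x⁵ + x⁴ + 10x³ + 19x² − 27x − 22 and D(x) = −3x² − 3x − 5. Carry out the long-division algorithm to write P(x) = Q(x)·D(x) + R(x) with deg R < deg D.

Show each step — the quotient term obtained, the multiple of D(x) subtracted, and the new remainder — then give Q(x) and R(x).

Step 1: lead(−3x⁸ − 21x⁷ − 35x⁶ − 45x⁵ + x⁴ + 10x³ + 19x² − 27x − 22) ÷ lead(D) = −3x⁸ ÷ −3x² = x⁶. Subtract (x⁶)·D = −3x⁸ − 3x⁷ − 5x⁶. Remainder: −18x⁷ − 30x⁶ − 45x⁵ + x⁴ + 10x³ + 19x² − 27x − 22.
Step 2: lead(−18x⁷ − 30x⁶ − 45x⁵ + x⁴ + 10x³ + 19x² − 27x − 22) ÷ lead(D) = −18x⁷ ÷ −3x² = 6x⁵. Subtract (6x⁵)·D = −18x⁷ − 18x⁶ − 30x⁵. Remainder: −12x⁶ − 15x⁵ + x⁴ + 10x³ + 19x² − 27x − 22.
Step 3: lead(−12x⁶ − 15x⁵ + x⁴ + 10x³ + 19x² − 27x − 22) ÷ lead(D) = −12x⁶ ÷ −3x² = 4x⁴. Subtract (4x⁴)·D = −12x⁶ − 12x⁵ − 20x⁴. Remainder: −3x⁵ + 21x⁴ + 10x³ + 19x² − 27x − 22.
Step 4: lead(−3x⁵ + 21x⁴ + 10x³ + 19x² − 27x − 22) ÷ lead(D) = −3x⁵ ÷ −3x² = x³. Subtract (x³)·D = −3x⁵ − 3x⁴ − 5x³. Remainder: 24x⁴ + 15x³ + 19x² − 27x − 22.
Step 5: lead(24x⁴ + 15x³ + 19x² − 27x − 22) ÷ lead(D) = 24x⁴ ÷ −3x² = −8x². Subtract (−8x²)·D = 24x⁴ + 24x³ + 40x². Remainder: −9x³ − 21x² − 27x − 22.
Step 6: lead(−9x³ − 21x² − 27x − 22) ÷ lead(D) = −9x³ ÷ −3x² = 3x. Subtract (3x)·D = −9x³ − 9x² − 15x. Remainder: −12x² − 12x − 22.
Step 7: lead(−12x² − 12x − 22) ÷ lead(D) = −12x² ÷ −3x² = 4. Subtract (4)·D = −12x² − 12x − 20. Remainder: −2.

Q(x) = x⁶ + 6x⁵ + 4x⁴ + x³ − 8x² + 3x + 4; R(x) = −2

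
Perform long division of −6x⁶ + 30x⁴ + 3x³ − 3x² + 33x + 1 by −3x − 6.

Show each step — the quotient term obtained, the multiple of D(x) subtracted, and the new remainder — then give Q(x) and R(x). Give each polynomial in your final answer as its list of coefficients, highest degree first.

Q = [2, -4, -2, 3, -5, -1]; R = [-5]

Step 1: lead(−6x⁶ + 30x⁴ + 3x³ − 3x² + 33x + 1) ÷ lead(D) = −6x⁶ ÷ −3x = 2x⁵. Subtract (2x⁵)·D = −6x⁶ − 12x⁵. Remainder: 12x⁵ + 30x⁴ + 3x³ − 3x² + 33x + 1.
Step 2: lead(12x⁵ + 30x⁴ + 3x³ − 3x² + 33x + 1) ÷ lead(D) = 12x⁵ ÷ −3x = −4x⁴. Subtract (−4x⁴)·D = 12x⁵ + 24x⁴. Remainder: 6x⁴ + 3x³ − 3x² + 33x + 1.
Step 3: lead(6x⁴ + 3x³ − 3x² + 33x + 1) ÷ lead(D) = 6x⁴ ÷ −3x = −2x³. Subtract (−2x³)·D = 6x⁴ + 12x³. Remainder: −9x³ − 3x² + 33x + 1.
Step 4: lead(−9x³ − 3x² + 33x + 1) ÷ lead(D) = −9x³ ÷ −3x = 3x². Subtract (3x²)·D = −9x³ − 18x². Remainder: 15x² + 33x + 1.
Step 5: lead(15x² + 33x + 1) ÷ lead(D) = 15x² ÷ −3x = −5x. Subtract (−5x)·D = 15x² + 30x. Remainder: 3x + 1.
Step 6: lead(3x + 1) ÷ lead(D) = 3x ÷ −3x = −1. Subtract (−1)·D = 3x + 6. Remainder: −5.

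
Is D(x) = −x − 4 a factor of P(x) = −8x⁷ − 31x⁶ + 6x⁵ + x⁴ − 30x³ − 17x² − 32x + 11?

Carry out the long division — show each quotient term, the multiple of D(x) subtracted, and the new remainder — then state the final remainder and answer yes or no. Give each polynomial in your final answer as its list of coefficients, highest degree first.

R = [-5], so D(x) is not a factor of P(x). no

Step 1: lead(−8x⁷ − 31x⁶ + 6x⁵ + x⁴ − 30x³ − 17x² − 32x + 11) ÷ lead(D) = −8x⁷ ÷ −x = 8x⁶. Subtract (8x⁶)·D = −8x⁷ − 32x⁶. Remainder: x⁶ + 6x⁵ + x⁴ − 30x³ − 17x² − 32x + 11.
Step 2: lead(x⁶ + 6x⁵ + x⁴ − 30x³ − 17x² − 32x + 11) ÷ lead(D) = x⁶ ÷ −x = −x⁵. Subtract (−x⁵)·D = x⁶ + 4x⁵. Remainder: 2x⁵ + x⁴ − 30x³ − 17x² − 32x + 11.
Step 3: lead(2x⁵ + x⁴ − 30x³ − 17x² − 32x + 11) ÷ lead(D) = 2x⁵ ÷ −x = −2x⁴. Subtract (−2x⁴)·D = 2x⁵ + 8x⁴. Remainder: −7x⁴ − 30x³ − 17x² − 32x + 11.
Step 4: lead(−7x⁴ − 30x³ − 17x² − 32x + 11) ÷ lead(D) = −7x⁴ ÷ −x = 7x³. Subtract (7x³)·D = −7x⁴ − 28x³. Remainder: −2x³ − 17x² − 32x + 11.
Step 5: lead(−2x³ − 17x² − 32x + 11) ÷ lead(D) = −2x³ ÷ −x = 2x². Subtract (2x²)·D = −2x³ − 8x². Remainder: −9x² − 32x + 11.
Step 6: lead(−9x² − 32x + 11) ÷ lead(D) = −9x² ÷ −x = 9x. Subtract (9x)·D = −9x² − 36x. Remainder: 4x + 11.
Step 7: lead(4x + 11) ÷ lead(D) = 4x ÷ −x = −4. Subtract (−4)·D = 4x + 16. Remainder: −5.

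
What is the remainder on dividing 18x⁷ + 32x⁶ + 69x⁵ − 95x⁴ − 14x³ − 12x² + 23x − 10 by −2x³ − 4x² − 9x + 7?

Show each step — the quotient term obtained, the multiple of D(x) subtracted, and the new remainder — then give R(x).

R(x) = −3x² − 7x − 3

Step 1: lead(18x⁷ + 32x⁶ + 69x⁵ − 95x⁴ − 14x³ − 12x² + 23x − 10) ÷ lead(D) = 18x⁷ ÷ −2x³ = −9x⁴. Subtract (−9x⁴)·D = 18x⁷ + 36x⁶ + 81x⁵ − 63x⁴. Remainder: −4x⁶ − 12x⁵ − 32x⁴ − 14x³ − 12x² + 23x − 10.
Step 2: lead(−4x⁶ − 12x⁵ − 32x⁴ − 14x³ − 12x² + 23x − 10) ÷ lead(D) = −4x⁶ ÷ −2x³ = 2x³. Subtract (2x³)·D = −4x⁶ − 8x⁵ − 18x⁴ + 14x³. Remainder: −4x⁵ − 14x⁴ − 28x³ − 12x² + 23x − 10.
Step 3: lead(−4x⁵ − 14x⁴ − 28x³ − 12x² + 23x − 10) ÷ lead(D) = −4x⁵ ÷ −2x³ = 2x². Subtract (2x²)·D = −4x⁵ − 8x⁴ − 18x³ + 14x². Remainder: −6x⁴ − 10x³ − 26x² + 23x − 10.
Step 4: lead(−6x⁴ − 10x³ − 26x² + 23x − 10) ÷ lead(D) = −6x⁴ ÷ −2x³ = 3x. Subtract (3x)·D = −6x⁴ − 12x³ − 27x² + 21x. Remainder: 2x³ + x² + 2x − 10.
Step 5: lead(2x³ + x² + 2x − 10) ÷ lead(D) = 2x³ ÷ −2x³ = −1. Subtract (−1)·D = 2x³ + 4x² + 9x − 7. Remainder: −3x² − 7x − 3.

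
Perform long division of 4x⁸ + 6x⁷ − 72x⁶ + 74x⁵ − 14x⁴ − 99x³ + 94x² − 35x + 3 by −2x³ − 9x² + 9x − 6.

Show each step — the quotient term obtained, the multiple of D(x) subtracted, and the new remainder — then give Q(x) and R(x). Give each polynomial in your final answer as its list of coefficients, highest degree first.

Step 1: lead(4x⁸ + 6x⁷ − 72x⁶ + 74x⁵ − 14x⁴ − 99x³ + 94x² − 35x + 3) ÷ lead(D) = 4x⁸ ÷ −2x³ = −2x⁵. Subtract (−2x⁵)·D = 4x⁸ + 18x⁷ − 18x⁶ + 12x⁵. Remainder: −12x⁷ − 54x⁶ + 62x⁵ − 14x⁴ − 99x³ + 94x² − 35x + 3.
Step 2: lead(−12x⁷ − 54x⁶ + 62x⁵ − 14x⁴ − 99x³ + 94x² − 35x + 3) ÷ lead(D) = −12x⁷ ÷ −2x³ = 6x⁴. Subtract (6x⁴)·D = −12x⁷ − 54x⁶ + 54x⁵ − 36x⁴. Remainder: 8x⁵ + 22x⁴ − 99x³ + 94x² − 35x + 3.
Step 3: lead(8x⁵ + 22x⁴ − 99x³ + 94x² − 35x + 3) ÷ lead(D) = 8x⁵ ÷ −2x³ = −4x². Subtract (−4x²)·D = 8x⁵ + 36x⁴ − 36x³ + 24x². Remainder: −14x⁴ − 63x³ + 70x² − 35x + 3.
Step 4: lead(−14x⁴ − 63x³ + 70x² − 35x + 3) ÷ lead(D) = −14x⁴ ÷ −2x³ = 7x. Subtract (7x)·D = −14x⁴ − 63x³ + 63x² − 42x. Remainder: 7x² + 7x + 3.

Q = [-2, 6, 0, -4, 7, 0]; R = [7, 7, 3]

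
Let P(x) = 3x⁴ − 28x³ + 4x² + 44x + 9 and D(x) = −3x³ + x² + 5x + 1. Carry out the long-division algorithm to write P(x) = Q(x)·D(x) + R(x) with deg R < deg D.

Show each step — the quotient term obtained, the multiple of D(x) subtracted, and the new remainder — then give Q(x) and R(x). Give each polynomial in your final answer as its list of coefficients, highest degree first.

Q = [-1, 9]; R = [0]

Step 1: lead(3x⁴ − 28x³ + 4x² + 44x + 9) ÷ lead(D) = 3x⁴ ÷ −3x³ = −x. Subtract (−x)·D = 3x⁴ − x³ − 5x² − x. Remainder: −27x³ + 9x² + 45x + 9.
Step 2: lead(−27x³ + 9x² + 45x + 9) ÷ lead(D) = −27x³ ÷ −3x³ = 9. Subtract (9)·D = −27x³ + 9x² + 45x + 9. Remainder: 0.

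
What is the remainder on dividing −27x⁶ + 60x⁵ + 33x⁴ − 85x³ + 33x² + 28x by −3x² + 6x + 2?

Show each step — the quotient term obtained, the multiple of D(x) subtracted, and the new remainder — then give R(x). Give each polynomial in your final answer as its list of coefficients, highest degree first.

Step 1: lead(−27x⁶ + 60x⁵ + 33x⁴ − 85x³ + 33x² + 28x) ÷ lead(D) = −27x⁶ ÷ −3x² = 9x⁴. Subtract (9x⁴)·D = −27x⁶ + 54x⁵ + 18x⁴. Remainder: 6x⁵ + 15x⁴ − 85x³ + 33x² + 28x.
Step 2: lead(6x⁵ + 15x⁴ − 85x³ + 33x² + 28x) ÷ lead(D) = 6x⁵ ÷ −3x² = −2x³. Subtract (−2x³)·D = 6x⁵ − 12x⁴ − 4x³. Remainder: 27x⁴ − 81x³ + 33x² + 28x.
Step 3: lead(27x⁴ − 81x³ + 33x² + 28x) ÷ lead(D) = 27x⁴ ÷ −3x² = −9x². Subtract (−9x²)·D = 27x⁴ − 54x³ − 18x². Remainder: −27x³ + 51x² + 28x.
Step 4: lead(−27x³ + 51x² + 28x) ÷ lead(D) = −27x³ ÷ −3x² = 9x. Subtract (9x)·D = −27x³ + 54x² + 18x. Remainder: −3x² + 10x.
Step 5: lead(−3x² + 10x) ÷ lead(D) = −3x² ÷ −3x² = 1. Subtract (1)·D = −3x² + 6x + 2. Remainder: 4x − 2.

R = [4, -2]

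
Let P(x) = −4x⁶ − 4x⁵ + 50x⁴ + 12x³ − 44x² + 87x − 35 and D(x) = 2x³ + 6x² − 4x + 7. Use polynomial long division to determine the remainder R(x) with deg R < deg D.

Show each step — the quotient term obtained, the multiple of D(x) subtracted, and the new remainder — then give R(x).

Step 1: lead(−4x⁶ − 4x⁵ + 50x⁴ + 12x³ − 44x² + 87x − 35) ÷ lead(D) = −4x⁶ ÷ 2x³ = −2x³. Subtract (−2x³)·D = −4x⁶ − 12x⁵ + 8x⁴ − 14x³. Remainder: 8x⁵ + 42x⁴ + 26x³ − 44x² + 87x − 35.
Step 2: lead(8x⁵ + 42x⁴ + 26x³ − 44x² + 87x − 35) ÷ lead(D) = 8x⁵ ÷ 2x³ = 4x². Subtract (4x²)·D = 8x⁵ + 24x⁴ − 16x³ + 28x². Remainder: 18x⁴ + 42x³ − 72x² + 87x − 35.
Step 3: lead(18x⁴ + 42x³ − 72x² + 87x − 35) ÷ lead(D) = 18x⁴ ÷ 2x³ = 9x. Subtract (9x)·D = 18x⁴ + 54x³ − 36x² + 63x. Remainder: −12x³ − 36x² + 24x − 35.
Step 4: lead(−12x³ − 36x² + 24x − 35) ÷ lead(D) = −12x³ ÷ 2x³ = −6. Subtract (−6)·D = −12x³ − 36x² + 24x − 42. Remainder: 7.

R(x) = 7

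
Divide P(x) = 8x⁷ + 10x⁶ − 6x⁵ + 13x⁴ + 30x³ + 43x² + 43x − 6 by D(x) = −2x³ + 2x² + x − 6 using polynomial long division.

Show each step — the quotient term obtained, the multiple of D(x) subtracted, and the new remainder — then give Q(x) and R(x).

Q(x) = −4x⁴ − 9x³ − 8x² − 7x + 1; R(x) = 0

Step 1: lead(8x⁷ + 10x⁶ − 6x⁵ + 13x⁴ + 30x³ + 43x² + 43x − 6) ÷ lead(D) = 8x⁷ ÷ −2x³ = −4x⁴. Subtract (−4x⁴)·D = 8x⁷ − 8x⁶ − 4x⁵ + 24x⁴. Remainder: 18x⁶ − 2x⁵ − 11x⁴ + 30x³ + 43x² + 43x − 6.
Step 2: lead(18x⁶ − 2x⁵ − 11x⁴ + 30x³ + 43x² + 43x − 6) ÷ lead(D) = 18x⁶ ÷ −2x³ = −9x³. Subtract (−9x³)·D = 18x⁶ − 18x⁵ − 9x⁴ + 54x³. Remainder: 16x⁵ − 2x⁴ − 24x³ + 43x² + 43x − 6.
Step 3: lead(16x⁵ − 2x⁴ − 24x³ + 43x² + 43x − 6) ÷ lead(D) = 16x⁵ ÷ −2x³ = −8x². Subtract (−8x²)·D = 16x⁵ − 16x⁴ − 8x³ + 48x². Remainder: 14x⁴ − 16x³ − 5x² + 43x − 6.
Step 4: lead(14x⁴ − 16x³ − 5x² + 43x − 6) ÷ lead(D) = 14x⁴ ÷ −2x³ = −7x. Subtract (−7x)·D = 14x⁴ − 14x³ − 7x² + 42x. Remainder: −2x³ + 2x² + x − 6.
Step 5: lead(−2x³ + 2x² + x − 6) ÷ lead(D) = −2x³ ÷ −2x³ = 1. Subtract (1)·D = −2x³ + 2x² + x − 6. Remainder: 0.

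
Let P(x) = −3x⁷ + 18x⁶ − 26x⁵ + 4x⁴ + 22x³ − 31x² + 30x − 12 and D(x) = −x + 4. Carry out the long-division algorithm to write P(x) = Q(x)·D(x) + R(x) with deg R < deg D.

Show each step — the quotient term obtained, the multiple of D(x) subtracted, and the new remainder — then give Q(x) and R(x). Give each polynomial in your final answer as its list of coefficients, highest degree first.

Q = [3, -6, 2, 4, -6, 7, -2]; R = [-4]

Step 1: lead(−3x⁷ + 18x⁶ − 26x⁵ + 4x⁴ + 22x³ − 31x² + 30x − 12) ÷ lead(D) = −3x⁷ ÷ −x = 3x⁶. Subtract (3x⁶)·D = −3x⁷ + 12x⁶. Remainder: 6x⁶ − 26x⁵ + 4x⁴ + 22x³ − 31x² + 30x − 12.
Step 2: lead(6x⁶ − 26x⁵ + 4x⁴ + 22x³ − 31x² + 30x − 12) ÷ lead(D) = 6x⁶ ÷ −x = −6x⁵. Subtract (−6x⁵)·D = 6x⁶ − 24x⁵. Remainder: −2x⁵ + 4x⁴ + 22x³ − 31x² + 30x − 12.
Step 3: lead(−2x⁵ + 4x⁴ + 22x³ − 31x² + 30x − 12) ÷ lead(D) = −2x⁵ ÷ −x = 2x⁴. Subtract (2x⁴)·D = −2x⁵ + 8x⁴. Remainder: −4x⁴ + 22x³ − 31x² + 30x − 12.
Step 4: lead(−4x⁴ + 22x³ − 31x² + 30x − 12) ÷ lead(D) = −4x⁴ ÷ −x = 4x³. Subtract (4x³)·D = −4x⁴ + 16x³. Remainder: 6x³ − 31x² + 30x − 12.
Step 5: lead(6x³ − 31x² + 30x − 12) ÷ lead(D) = 6x³ ÷ −x = −6x². Subtract (−6x²)·D = 6x³ − 24x². Remainder: −7x² + 30x − 12.
Step 6: lead(−7x² + 30x − 12) ÷ lead(D) = −7x² ÷ −x = 7x. Subtract (7x)·D = −7x² + 28x. Remainder: 2x − 12.
Step 7: lead(2x − 12) ÷ lead(D) = 2x ÷ −x = −2. Subtract (−2)·D = 2x − 8. Remainder: −4.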